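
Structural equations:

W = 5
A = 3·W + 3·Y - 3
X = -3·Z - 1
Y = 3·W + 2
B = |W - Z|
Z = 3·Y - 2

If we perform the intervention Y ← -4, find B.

19

Under do(Y=-4), the mechanism Y = 3·W + 2 is discarded; Y is fixed at -4.
Z = 3·Y - 2  [with Y=-4]  = -14
B = |W - Z|  [with W=5, Z=-14]  = 19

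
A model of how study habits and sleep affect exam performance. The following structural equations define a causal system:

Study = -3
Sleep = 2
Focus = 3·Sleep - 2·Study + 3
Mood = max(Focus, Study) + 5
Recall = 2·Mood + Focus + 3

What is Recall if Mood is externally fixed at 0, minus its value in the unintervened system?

-40

Intervening sets Mood = 0 and removes its equation (Mood = max(Focus, Study) + 5).
Focus = 3·Sleep - 2·Study + 3  [with Sleep=2, Study=-3]  = 15
Recall = 2·Mood + Focus + 3  [with Mood=0, Focus=15]  = 18
Without intervention: Focus = 3·Sleep - 2·Study + 3  [with Sleep=2, Study=-3]  = 15; Mood = max(Focus, Study) + 5  [with Focus=15, Study=-3]  = 20; Recall = 2·Mood + Focus + 3  [with Mood=20, Focus=15]  = 58.
Change = 18 − 58 = -40.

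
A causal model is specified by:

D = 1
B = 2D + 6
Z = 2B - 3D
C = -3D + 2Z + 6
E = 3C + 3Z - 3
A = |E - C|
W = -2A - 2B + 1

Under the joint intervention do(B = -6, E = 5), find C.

The joint intervention fixes B = -6, E = 5, removing each variable's own equation.
Z = 2B - 3D  [with B=-6, D=1]  = -15
C = -3D + 2Z + 6  [with D=1, Z=-15]  = -27

-27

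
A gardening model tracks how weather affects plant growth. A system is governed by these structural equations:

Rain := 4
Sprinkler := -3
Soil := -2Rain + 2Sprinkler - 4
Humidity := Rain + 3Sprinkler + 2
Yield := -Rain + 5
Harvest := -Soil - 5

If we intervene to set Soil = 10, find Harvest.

-15

The intervention breaks the incoming arrows to Soil: Soil := -2Rain + 2Sprinkler - 4 no longer applies, and Soil = 10.
Harvest = -Soil - 5  [with Soil=10]  = -15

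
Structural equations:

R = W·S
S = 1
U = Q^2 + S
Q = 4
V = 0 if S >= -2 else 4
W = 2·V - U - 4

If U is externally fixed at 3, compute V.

0

Under do(U=3), the mechanism U = Q^2 + S is discarded; U is fixed at 3.
Since V is not a descendant of the intervened variable, it is unaffected.
V = 0 if S >= -2 else 4  [with S=1]  = 0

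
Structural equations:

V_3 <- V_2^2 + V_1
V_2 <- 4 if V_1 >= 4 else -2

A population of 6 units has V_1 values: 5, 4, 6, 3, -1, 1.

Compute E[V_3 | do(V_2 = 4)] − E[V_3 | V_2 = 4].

do(V_2=4) breaks V_2's dependence on V_1. With V_2=4 fixed, V_3 across the units is 21, 20, 22, 19, 15, 17, mean 19.
Observing V_2=4 restricts to units where V_2's equation naturally yields 4: V_1 ∈ {5, 4, 6}. In that subpopulation V_3 = 21, 20, 22, mean 21.
Difference = 19 − 21 = -2.

-2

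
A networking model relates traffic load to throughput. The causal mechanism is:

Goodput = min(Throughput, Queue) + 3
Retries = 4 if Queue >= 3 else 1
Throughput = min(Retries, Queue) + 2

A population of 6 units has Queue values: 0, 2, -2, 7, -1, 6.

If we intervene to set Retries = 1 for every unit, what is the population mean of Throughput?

2

Under do(Retries=1), Retries's equation is replaced by Retries=1 for every unit. Per-unit Throughput: 2, 3, 0, 3, 1, 3. Mean = 2.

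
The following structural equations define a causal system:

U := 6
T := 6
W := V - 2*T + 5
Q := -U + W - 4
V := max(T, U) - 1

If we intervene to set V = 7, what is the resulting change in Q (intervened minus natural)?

do(V=7) replaces the equation V := max(T, U) - 1 with the constant V = 7.
W = V - 2*T + 5  [with V=7, T=6]  = 0
Q = -U + W - 4  [with U=6, W=0]  = -10
Without intervention: V = max(T, U) - 1  [with T=6, U=6]  = 5; W = V - 2*T + 5  [with V=5, T=6]  = -2; Q = -U + W - 4  [with U=6, W=-2]  = -12.
Change = -10 − (-12) = 2.

2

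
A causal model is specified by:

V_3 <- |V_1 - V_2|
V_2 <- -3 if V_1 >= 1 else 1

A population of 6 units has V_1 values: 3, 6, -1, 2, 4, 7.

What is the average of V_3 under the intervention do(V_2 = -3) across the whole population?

6.5

Every unit gets V_2=-3 under the intervention. V_3 values become 6, 9, 2, 5, 7, 10; E[V_3|do(V_2=-3)] = 6.5.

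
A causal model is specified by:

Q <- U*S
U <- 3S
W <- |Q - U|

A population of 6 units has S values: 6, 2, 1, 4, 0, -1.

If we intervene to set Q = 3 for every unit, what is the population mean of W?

Under do(Q=3), Q's equation is replaced by Q=3 for every unit. Per-unit W: 15, 3, 0, 9, 3, 6. Mean = 6.

6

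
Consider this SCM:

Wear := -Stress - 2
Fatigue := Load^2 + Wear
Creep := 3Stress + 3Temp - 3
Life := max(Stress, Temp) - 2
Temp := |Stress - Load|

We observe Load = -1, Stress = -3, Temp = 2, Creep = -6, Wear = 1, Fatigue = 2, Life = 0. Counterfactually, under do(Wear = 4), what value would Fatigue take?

The intervention breaks the incoming arrows to Wear: Wear := -Stress - 2 no longer applies, and Wear = 4.
Fatigue = Load^2 + Wear  [with Load=-1, Wear=4]  = 5

5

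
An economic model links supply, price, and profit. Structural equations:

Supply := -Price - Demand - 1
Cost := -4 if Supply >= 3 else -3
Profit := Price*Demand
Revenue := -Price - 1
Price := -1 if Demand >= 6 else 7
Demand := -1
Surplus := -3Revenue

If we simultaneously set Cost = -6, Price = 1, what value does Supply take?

-1

Setting Cost = -6, Price = 1 by intervention discards those variables' equations.
Supply = -Price - Demand - 1  [with Price=1, Demand=-1]  = -1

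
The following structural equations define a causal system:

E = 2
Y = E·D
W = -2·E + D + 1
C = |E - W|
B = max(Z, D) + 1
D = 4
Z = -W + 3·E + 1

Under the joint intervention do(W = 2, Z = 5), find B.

6

Setting W = 2, Z = 5 by intervention discards those variables' equations.
B = max(Z, D) + 1  [with Z=5, D=4]  = 6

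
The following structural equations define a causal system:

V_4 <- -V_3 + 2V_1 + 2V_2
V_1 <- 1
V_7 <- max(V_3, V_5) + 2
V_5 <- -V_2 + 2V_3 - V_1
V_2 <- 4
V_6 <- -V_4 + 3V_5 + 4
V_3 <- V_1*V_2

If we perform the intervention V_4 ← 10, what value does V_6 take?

3

Under do(V_4=10), the mechanism V_4 <- -V_3 + 2V_1 + 2V_2 is discarded; V_4 is fixed at 10.
V_3 = V_1*V_2  [with V_1=1, V_2=4]  = 4
V_5 = -V_2 + 2V_3 - V_1  [with V_2=4, V_3=4, V_1=1]  = 3
V_6 = -V_4 + 3V_5 + 4  [with V_4=10, V_5=3]  = 3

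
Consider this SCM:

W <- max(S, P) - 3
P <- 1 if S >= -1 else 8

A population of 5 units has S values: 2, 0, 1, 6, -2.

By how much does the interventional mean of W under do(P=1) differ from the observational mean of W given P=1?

-0.3

Under do(P=1), P's equation is replaced by P=1 for every unit. Per-unit W: -1, -2, -2, 3, -2. Mean = -0.8.
Conditioning on P=1 selects the 4 unit(s) with S ∈ {2, 0, 1, 6}. Their W values: -1, -2, -2, 3. Mean = -0.5.
Difference = -0.8 − (-0.5) = -0.3.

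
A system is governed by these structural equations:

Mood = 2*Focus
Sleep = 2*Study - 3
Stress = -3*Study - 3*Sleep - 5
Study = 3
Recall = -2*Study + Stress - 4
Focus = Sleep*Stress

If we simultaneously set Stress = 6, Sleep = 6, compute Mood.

72

Setting Stress = 6, Sleep = 6 by intervention discards those variables' equations.
Focus = Sleep*Stress  [with Sleep=6, Stress=6]  = 36
Mood = 2*Focus  [with Focus=36]  = 72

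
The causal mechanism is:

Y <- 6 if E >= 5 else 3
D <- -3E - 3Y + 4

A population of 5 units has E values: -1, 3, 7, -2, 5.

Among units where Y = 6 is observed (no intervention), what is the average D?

Conditioning on Y=6 selects the 2 unit(s) with E ∈ {7, 5}. Their D values: -35, -29. Mean = -32.

-32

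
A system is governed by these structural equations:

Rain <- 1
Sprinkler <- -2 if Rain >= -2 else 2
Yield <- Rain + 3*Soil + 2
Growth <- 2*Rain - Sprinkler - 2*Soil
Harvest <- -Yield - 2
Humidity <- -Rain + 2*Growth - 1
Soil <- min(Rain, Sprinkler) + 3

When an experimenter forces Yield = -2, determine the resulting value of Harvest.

Intervening sets Yield = -2 and removes its equation (Yield <- Rain + 3*Soil + 2).
Harvest = -Yield - 2  [with Yield=-2]  = 0

0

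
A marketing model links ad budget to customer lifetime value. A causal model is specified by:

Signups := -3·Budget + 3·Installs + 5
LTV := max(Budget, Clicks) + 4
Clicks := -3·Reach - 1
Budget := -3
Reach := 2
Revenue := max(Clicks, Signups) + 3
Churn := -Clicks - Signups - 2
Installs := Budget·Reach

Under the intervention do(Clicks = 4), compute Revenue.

The intervention breaks the incoming arrows to Clicks: Clicks := -3·Reach - 1 no longer applies, and Clicks = 4.
Installs = Budget·Reach  [with Budget=-3, Reach=2]  = -6
Signups = -3·Budget + 3·Installs + 5  [with Budget=-3, Installs=-6]  = -4
Revenue = max(Clicks, Signups) + 3  [with Clicks=4, Signups=-4]  = 7

7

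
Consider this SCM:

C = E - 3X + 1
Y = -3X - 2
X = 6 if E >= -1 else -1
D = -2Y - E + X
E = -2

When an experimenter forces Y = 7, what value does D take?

do(Y=7) replaces the equation Y = -3X - 2 with the constant Y = 7.
X = 6 if E >= -1 else -1  [with E=-2]  = -1
D = -2Y - E + X  [with Y=7, E=-2, X=-1]  = -13

-13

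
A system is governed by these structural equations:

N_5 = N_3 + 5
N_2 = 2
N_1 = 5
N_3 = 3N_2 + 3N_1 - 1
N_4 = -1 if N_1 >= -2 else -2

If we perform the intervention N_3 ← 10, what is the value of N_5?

15

do(N_3=10) replaces the equation N_3 = 3N_2 + 3N_1 - 1 with the constant N_3 = 10.
N_5 = N_3 + 5  [with N_3=10]  = 15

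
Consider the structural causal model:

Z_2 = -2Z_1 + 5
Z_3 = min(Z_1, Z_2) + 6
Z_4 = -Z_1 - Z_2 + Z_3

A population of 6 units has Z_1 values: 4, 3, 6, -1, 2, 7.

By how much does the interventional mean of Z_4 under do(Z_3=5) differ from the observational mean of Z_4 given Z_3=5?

2.5

The intervention sets Z_3=5 in all 6 units regardless of Z_1. Recomputing Z_4 per unit gives 4, 3, 6, -1, 2, 7; average 3.5.
Observing Z_3=5 restricts to units where Z_3's equation naturally yields 5: Z_1 ∈ {3, -1}. In that subpopulation Z_4 = 3, -1, mean 1.
Difference = 3.5 − 1 = 2.5.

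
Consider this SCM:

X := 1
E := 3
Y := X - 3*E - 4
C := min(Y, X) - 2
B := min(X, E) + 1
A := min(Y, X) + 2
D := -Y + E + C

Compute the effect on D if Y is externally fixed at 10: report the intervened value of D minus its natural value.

The intervention breaks the incoming arrows to Y: Y := X - 3*E - 4 no longer applies, and Y = 10.
C = min(Y, X) - 2  [with Y=10, X=1]  = -1
D = -Y + E + C  [with Y=10, E=3, C=-1]  = -8
Without intervention: Y = X - 3*E - 4  [with X=1, E=3]  = -12; C = min(Y, X) - 2  [with Y=-12, X=1]  = -14; D = -Y + E + C  [with Y=-12, E=3, C=-14]  = 1.
Change = -8 − 1 = -9.

-9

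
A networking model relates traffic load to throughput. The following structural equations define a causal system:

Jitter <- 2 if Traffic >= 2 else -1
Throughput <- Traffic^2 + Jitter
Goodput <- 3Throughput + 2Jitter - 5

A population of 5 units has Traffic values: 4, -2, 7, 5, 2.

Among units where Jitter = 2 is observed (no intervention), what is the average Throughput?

E[Throughput|Jitter=2] averages over only the 4 units with Jitter=2 (Traffic = 4, 7, 5, 2): Throughput = 18, 51, 27, 6, mean 25.5.

25.5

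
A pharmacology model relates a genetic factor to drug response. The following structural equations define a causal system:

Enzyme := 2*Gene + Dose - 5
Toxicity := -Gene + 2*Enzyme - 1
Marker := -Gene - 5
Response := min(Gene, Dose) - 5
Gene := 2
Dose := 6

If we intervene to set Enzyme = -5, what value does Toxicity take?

The intervention breaks the incoming arrows to Enzyme: Enzyme := 2*Gene + Dose - 5 no longer applies, and Enzyme = -5.
Toxicity = -Gene + 2*Enzyme - 1  [with Gene=2, Enzyme=-5]  = -13

-13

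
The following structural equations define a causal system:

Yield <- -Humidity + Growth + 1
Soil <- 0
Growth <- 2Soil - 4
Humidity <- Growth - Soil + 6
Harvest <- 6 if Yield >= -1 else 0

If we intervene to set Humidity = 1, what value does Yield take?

-4

The intervention breaks the incoming arrows to Humidity: Humidity <- Growth - Soil + 6 no longer applies, and Humidity = 1.
Growth = 2Soil - 4  [with Soil=0]  = -4
Yield = -Humidity + Growth + 1  [with Humidity=1, Growth=-4]  = -4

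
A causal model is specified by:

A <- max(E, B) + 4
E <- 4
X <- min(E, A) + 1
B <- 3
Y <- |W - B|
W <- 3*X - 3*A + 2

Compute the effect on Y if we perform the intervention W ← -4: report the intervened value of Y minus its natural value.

The intervention breaks the incoming arrows to W: W <- 3*X - 3*A + 2 no longer applies, and W = -4.
Y = |W - B|  [with W=-4, B=3]  = 7
Without intervention: A = max(E, B) + 4  [with E=4, B=3]  = 8; X = min(E, A) + 1  [with E=4, A=8]  = 5; W = 3*X - 3*A + 2  [with X=5, A=8]  = -7; Y = |W - B|  [with W=-7, B=3]  = 10.
Change = 7 − 10 = -3.

-3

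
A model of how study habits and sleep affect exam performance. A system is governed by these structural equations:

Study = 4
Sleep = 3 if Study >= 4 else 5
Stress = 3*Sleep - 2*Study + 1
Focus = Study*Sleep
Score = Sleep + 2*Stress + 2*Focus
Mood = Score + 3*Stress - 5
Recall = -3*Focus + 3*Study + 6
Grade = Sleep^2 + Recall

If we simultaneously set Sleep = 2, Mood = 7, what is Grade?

-2

Setting Sleep = 2, Mood = 7 by intervention discards those variables' equations.
Focus = Study*Sleep  [with Study=4, Sleep=2]  = 8
Recall = -3*Focus + 3*Study + 6  [with Focus=8, Study=4]  = -6
Grade = Sleep^2 + Recall  [with Sleep=2, Recall=-6]  = -2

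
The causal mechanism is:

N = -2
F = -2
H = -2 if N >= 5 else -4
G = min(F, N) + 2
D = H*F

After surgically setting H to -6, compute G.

The intervention breaks the incoming arrows to H: H = -2 if N >= 5 else -4 no longer applies, and H = -6.
G is not downstream of the intervention, so its value is determined by the original equations.
G = min(F, N) + 2  [with F=-2, N=-2]  = 0

0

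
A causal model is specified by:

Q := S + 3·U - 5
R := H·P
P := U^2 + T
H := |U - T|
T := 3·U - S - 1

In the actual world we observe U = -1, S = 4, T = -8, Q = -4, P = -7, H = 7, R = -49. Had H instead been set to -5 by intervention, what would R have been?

35

Intervening sets H = -5 and removes its equation (H := |U - T|).
T = 3·U - S - 1  [with U=-1, S=4]  = -8
P = U^2 + T  [with U=-1, T=-8]  = -7
R = H·P  [with H=-5, P=-7]  = 35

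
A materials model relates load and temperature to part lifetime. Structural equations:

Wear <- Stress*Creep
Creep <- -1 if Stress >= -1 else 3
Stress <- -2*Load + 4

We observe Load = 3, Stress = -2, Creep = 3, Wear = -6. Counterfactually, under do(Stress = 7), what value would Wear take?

Under do(Stress=7), the mechanism Stress <- -2*Load + 4 is discarded; Stress is fixed at 7.
Creep = -1 if Stress >= -1 else 3  [with Stress=7]  = -1
Wear = Stress*Creep  [with Stress=7, Creep=-1]  = -7

-7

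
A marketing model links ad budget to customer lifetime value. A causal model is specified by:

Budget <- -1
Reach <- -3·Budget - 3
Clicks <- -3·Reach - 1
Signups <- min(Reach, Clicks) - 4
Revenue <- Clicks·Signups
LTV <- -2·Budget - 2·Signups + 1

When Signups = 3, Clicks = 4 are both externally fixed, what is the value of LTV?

-3

The joint intervention fixes Signups = 3, Clicks = 4, removing each variable's own equation.
LTV = -2·Budget - 2·Signups + 1  [with Budget=-1, Signups=3]  = -3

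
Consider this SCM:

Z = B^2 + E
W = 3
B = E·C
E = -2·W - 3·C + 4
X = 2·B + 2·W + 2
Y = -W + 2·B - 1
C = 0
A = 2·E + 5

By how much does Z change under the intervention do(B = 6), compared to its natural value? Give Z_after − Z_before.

Intervening sets B = 6 and removes its equation (B = E·C).
E = -2·W - 3·C + 4  [with W=3, C=0]  = -2
Z = B^2 + E  [with B=6, E=-2]  = 34
Without intervention: E = -2·W - 3·C + 4  [with W=3, C=0]  = -2; B = E·C  [with E=-2, C=0]  = 0; Z = B^2 + E  [with B=0, E=-2]  = -2.
Change = 34 − (-2) = 36.

36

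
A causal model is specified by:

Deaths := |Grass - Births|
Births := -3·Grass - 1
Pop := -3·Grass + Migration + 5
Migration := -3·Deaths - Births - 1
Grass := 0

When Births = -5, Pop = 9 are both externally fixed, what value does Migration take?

-11

The joint intervention fixes Births = -5, Pop = 9, removing each variable's own equation.
Deaths = |Grass - Births|  [with Grass=0, Births=-5]  = 5
Migration = -3·Deaths - Births - 1  [with Deaths=5, Births=-5]  = -11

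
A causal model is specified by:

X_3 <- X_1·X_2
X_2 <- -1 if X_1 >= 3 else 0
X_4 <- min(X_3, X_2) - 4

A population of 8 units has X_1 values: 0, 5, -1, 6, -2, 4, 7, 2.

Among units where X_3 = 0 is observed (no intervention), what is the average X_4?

Observing X_3=0 restricts to units where X_3's equation naturally yields 0: X_1 ∈ {0, -1, -2, 2}. In that subpopulation X_4 = -4, -4, -4, -4, mean -4.

-4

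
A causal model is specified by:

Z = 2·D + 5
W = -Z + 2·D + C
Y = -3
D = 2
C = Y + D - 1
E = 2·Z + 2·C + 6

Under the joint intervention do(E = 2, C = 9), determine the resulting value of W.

4

Under do(E = 2, C = 9), each intervened variable's structural equation is replaced by its fixed value.
Z = 2·D + 5  [with D=2]  = 9
W = -Z + 2·D + C  [with Z=9, D=2, C=9]  = 4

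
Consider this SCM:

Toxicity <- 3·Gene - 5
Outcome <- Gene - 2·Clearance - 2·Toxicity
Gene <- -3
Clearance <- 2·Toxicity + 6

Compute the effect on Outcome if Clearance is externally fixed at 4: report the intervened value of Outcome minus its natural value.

The intervention breaks the incoming arrows to Clearance: Clearance <- 2·Toxicity + 6 no longer applies, and Clearance = 4.
Toxicity = 3·Gene - 5  [with Gene=-3]  = -14
Outcome = Gene - 2·Clearance - 2·Toxicity  [with Gene=-3, Clearance=4, Toxicity=-14]  = 17
Without intervention: Toxicity = 3·Gene - 5  [with Gene=-3]  = -14; Clearance = 2·Toxicity + 6  [with Toxicity=-14]  = -22; Outcome = Gene - 2·Clearance - 2·Toxicity  [with Gene=-3, Clearance=-22, Toxicity=-14]  = 69.
Change = 17 − 69 = -52.

-52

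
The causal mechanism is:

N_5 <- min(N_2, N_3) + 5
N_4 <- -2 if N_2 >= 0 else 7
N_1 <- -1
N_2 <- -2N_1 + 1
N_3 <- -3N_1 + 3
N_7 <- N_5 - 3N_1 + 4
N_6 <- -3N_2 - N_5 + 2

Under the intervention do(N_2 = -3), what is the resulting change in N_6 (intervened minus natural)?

24

Under do(N_2=-3), the mechanism N_2 <- -2N_1 + 1 is discarded; N_2 is fixed at -3.
N_3 = -3N_1 + 3  [with N_1=-1]  = 6
N_5 = min(N_2, N_3) + 5  [with N_2=-3, N_3=6]  = 2
N_6 = -3N_2 - N_5 + 2  [with N_2=-3, N_5=2]  = 9
Without intervention: N_2 = -2N_1 + 1  [with N_1=-1]  = 3; N_3 = -3N_1 + 3  [with N_1=-1]  = 6; N_5 = min(N_2, N_3) + 5  [with N_2=3, N_3=6]  = 8; N_6 = -3N_2 - N_5 + 2  [with N_2=3, N_5=8]  = -15.
Change = 9 − (-15) = 24.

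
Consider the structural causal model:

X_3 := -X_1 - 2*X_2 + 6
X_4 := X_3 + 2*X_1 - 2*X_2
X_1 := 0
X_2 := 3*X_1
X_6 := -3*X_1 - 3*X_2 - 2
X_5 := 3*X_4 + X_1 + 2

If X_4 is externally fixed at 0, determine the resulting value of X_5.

Intervening sets X_4 = 0 and removes its equation (X_4 := X_3 + 2*X_1 - 2*X_2).
X_5 = 3*X_4 + X_1 + 2  [with X_4=0, X_1=0]  = 2

2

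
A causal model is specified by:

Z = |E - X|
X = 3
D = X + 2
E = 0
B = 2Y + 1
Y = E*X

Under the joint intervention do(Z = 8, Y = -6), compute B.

The joint intervention fixes Z = 8, Y = -6, removing each variable's own equation.
B = 2Y + 1  [with Y=-6]  = -11

-11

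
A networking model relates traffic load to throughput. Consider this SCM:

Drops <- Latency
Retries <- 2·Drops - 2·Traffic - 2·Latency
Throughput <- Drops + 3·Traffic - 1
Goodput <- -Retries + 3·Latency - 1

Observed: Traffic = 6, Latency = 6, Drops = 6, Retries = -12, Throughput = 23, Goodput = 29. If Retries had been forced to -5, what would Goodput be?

22

Under do(Retries=-5), the mechanism Retries <- 2·Drops - 2·Traffic - 2·Latency is discarded; Retries is fixed at -5.
Goodput = -Retries + 3·Latency - 1  [with Retries=-5, Latency=6]  = 22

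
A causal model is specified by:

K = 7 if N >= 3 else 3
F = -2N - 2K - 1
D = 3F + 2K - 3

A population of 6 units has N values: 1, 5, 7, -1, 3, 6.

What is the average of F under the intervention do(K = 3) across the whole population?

-14

The intervention sets K=3 in all 6 units regardless of N. Recomputing F per unit gives -9, -17, -21, -5, -13, -19; average -14.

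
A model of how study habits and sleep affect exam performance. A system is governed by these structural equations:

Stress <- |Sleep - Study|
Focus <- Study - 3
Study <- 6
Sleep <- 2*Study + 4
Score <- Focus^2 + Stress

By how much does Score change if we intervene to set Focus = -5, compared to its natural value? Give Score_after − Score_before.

Intervening sets Focus = -5 and removes its equation (Focus <- Study - 3).
Sleep = 2*Study + 4  [with Study=6]  = 16
Stress = |Sleep - Study|  [with Sleep=16, Study=6]  = 10
Score = Focus^2 + Stress  [with Focus=-5, Stress=10]  = 35
Without intervention: Sleep = 2*Study + 4  [with Study=6]  = 16; Stress = |Sleep - Study|  [with Sleep=16, Study=6]  = 10; Focus = Study - 3  [with Study=6]  = 3; Score = Focus^2 + Stress  [with Focus=3, Stress=10]  = 19.
Change = 35 − 19 = 16.

16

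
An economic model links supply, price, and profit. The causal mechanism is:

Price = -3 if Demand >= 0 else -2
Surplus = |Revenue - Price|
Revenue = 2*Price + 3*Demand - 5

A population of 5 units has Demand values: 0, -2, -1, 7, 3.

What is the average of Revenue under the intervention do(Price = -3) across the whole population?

do(Price=-3) breaks Price's dependence on Demand. With Price=-3 fixed, Revenue across the units is -11, -17, -14, 10, -2, mean -6.8.

-6.8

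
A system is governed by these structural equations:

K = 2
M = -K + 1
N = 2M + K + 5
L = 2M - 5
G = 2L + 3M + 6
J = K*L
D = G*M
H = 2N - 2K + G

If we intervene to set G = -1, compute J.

-14

The intervention breaks the incoming arrows to G: G = 2L + 3M + 6 no longer applies, and G = -1.
Since J is not a descendant of the intervened variable, it is unaffected.
M = -K + 1  [with K=2]  = -1
L = 2M - 5  [with M=-1]  = -7
J = K*L  [with K=2, L=-7]  = -14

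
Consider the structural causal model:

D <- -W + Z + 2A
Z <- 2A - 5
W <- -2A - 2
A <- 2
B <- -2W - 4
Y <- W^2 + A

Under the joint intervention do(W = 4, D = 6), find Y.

18

The joint intervention fixes W = 4, D = 6, removing each variable's own equation.
Y = W^2 + A  [with W=4, A=2]  = 18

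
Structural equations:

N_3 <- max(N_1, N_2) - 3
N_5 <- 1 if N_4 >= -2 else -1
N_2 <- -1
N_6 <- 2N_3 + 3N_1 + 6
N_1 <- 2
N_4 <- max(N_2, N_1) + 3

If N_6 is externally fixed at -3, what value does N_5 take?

1

do(N_6=-3) replaces the equation N_6 <- 2N_3 + 3N_1 + 6 with the constant N_6 = -3.
Since N_5 is not a descendant of the intervened variable, it is unaffected.
N_4 = max(N_2, N_1) + 3  [with N_2=-1, N_1=2]  = 5
N_5 = 1 if N_4 >= -2 else -1  [with N_4=5]  = 1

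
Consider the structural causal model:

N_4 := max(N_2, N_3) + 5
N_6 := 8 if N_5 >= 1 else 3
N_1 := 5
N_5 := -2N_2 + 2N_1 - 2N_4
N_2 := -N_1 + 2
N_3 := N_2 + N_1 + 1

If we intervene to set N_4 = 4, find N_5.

Intervening sets N_4 = 4 and removes its equation (N_4 := max(N_2, N_3) + 5).
N_2 = -N_1 + 2  [with N_1=5]  = -3
N_5 = -2N_2 + 2N_1 - 2N_4  [with N_2=-3, N_1=5, N_4=4]  = 8

8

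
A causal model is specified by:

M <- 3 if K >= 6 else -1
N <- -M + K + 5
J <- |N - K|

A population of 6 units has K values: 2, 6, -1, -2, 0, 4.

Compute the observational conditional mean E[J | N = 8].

4

E[J|N=8] averages over only the 2 units with N=8 (K = 2, 6): J = 6, 2, mean 4.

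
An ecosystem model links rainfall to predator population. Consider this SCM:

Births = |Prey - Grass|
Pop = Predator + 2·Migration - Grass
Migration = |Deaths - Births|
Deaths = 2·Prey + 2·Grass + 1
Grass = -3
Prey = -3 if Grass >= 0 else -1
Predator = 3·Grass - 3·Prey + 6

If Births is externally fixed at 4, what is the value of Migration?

11

Under do(Births=4), the mechanism Births = |Prey - Grass| is discarded; Births is fixed at 4.
Prey = -3 if Grass >= 0 else -1  [with Grass=-3]  = -1
Deaths = 2·Prey + 2·Grass + 1  [with Prey=-1, Grass=-3]  = -7
Migration = |Deaths - Births|  [with Deaths=-7, Births=4]  = 11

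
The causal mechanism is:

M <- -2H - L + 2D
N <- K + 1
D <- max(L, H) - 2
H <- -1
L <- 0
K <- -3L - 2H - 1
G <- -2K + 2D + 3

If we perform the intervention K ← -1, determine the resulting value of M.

The intervention breaks the incoming arrows to K: K <- -3L - 2H - 1 no longer applies, and K = -1.
No directed path runs from K to M, so M keeps its natural value.
D = max(L, H) - 2  [with L=0, H=-1]  = -2
M = -2H - L + 2D  [with H=-1, L=0, D=-2]  = -2

-2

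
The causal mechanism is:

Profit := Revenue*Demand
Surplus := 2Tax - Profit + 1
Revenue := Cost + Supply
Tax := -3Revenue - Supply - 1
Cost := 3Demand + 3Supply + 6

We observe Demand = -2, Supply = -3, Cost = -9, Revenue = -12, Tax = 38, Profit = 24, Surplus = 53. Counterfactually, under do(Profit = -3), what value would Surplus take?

Intervening sets Profit = -3 and removes its equation (Profit := Revenue*Demand).
Cost = 3Demand + 3Supply + 6  [with Demand=-2, Supply=-3]  = -9
Revenue = Cost + Supply  [with Cost=-9, Supply=-3]  = -12
Tax = -3Revenue - Supply - 1  [with Revenue=-12, Supply=-3]  = 38
Surplus = 2Tax - Profit + 1  [with Tax=38, Profit=-3]  = 80

80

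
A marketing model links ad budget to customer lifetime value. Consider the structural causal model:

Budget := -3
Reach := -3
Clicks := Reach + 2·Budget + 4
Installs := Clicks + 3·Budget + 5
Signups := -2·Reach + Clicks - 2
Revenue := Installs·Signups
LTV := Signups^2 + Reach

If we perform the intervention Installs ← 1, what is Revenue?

-1

Under do(Installs=1), the mechanism Installs := Clicks + 3·Budget + 5 is discarded; Installs is fixed at 1.
Clicks = Reach + 2·Budget + 4  [with Reach=-3, Budget=-3]  = -5
Signups = -2·Reach + Clicks - 2  [with Reach=-3, Clicks=-5]  = -1
Revenue = Installs·Signups  [with Installs=1, Signups=-1]  = -1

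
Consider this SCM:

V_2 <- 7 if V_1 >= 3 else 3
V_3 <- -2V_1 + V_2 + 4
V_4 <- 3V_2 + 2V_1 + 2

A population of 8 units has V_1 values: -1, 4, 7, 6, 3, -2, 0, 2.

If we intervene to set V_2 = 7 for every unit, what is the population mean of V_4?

do(V_2=7) breaks V_2's dependence on V_1. With V_2=7 fixed, V_4 across the units is 21, 31, 37, 35, 29, 19, 23, 27, mean 27.75.

27.75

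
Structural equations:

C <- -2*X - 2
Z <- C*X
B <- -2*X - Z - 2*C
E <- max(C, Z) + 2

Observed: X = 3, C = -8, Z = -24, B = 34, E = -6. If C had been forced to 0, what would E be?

do(C=0) replaces the equation C <- -2*X - 2 with the constant C = 0.
Z = C*X  [with C=0, X=3]  = 0
E = max(C, Z) + 2  [with C=0, Z=0]  = 2

2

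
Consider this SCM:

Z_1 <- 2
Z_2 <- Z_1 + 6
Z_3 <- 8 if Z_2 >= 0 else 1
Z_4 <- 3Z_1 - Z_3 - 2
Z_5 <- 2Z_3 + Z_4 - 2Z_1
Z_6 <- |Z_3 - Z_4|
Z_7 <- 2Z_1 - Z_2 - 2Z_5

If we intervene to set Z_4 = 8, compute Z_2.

8

The intervention breaks the incoming arrows to Z_4: Z_4 <- 3Z_1 - Z_3 - 2 no longer applies, and Z_4 = 8.
Since Z_2 is not a descendant of the intervened variable, it is unaffected.
Z_2 = Z_1 + 6  [with Z_1=2]  = 8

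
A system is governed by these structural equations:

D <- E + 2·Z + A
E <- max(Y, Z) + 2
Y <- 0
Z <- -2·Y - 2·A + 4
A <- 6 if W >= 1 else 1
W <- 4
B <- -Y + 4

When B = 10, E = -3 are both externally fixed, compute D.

Under do(B = 10, E = -3), each intervened variable's structural equation is replaced by its fixed value.
A = 6 if W >= 1 else 1  [with W=4]  = 6
Z = -2·Y - 2·A + 4  [with Y=0, A=6]  = -8
D = E + 2·Z + A  [with E=-3, Z=-8, A=6]  = -13

-13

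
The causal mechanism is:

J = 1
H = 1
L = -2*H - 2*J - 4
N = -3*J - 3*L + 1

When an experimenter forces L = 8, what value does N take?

-26

The intervention breaks the incoming arrows to L: L = -2*H - 2*J - 4 no longer applies, and L = 8.
N = -3*J - 3*L + 1  [with J=1, L=8]  = -26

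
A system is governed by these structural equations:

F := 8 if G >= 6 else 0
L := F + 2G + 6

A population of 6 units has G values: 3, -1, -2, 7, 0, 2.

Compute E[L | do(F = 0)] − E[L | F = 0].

The intervention sets F=0 in all 6 units regardless of G. Recomputing L per unit gives 12, 4, 2, 20, 6, 10; average 9.
Conditioning on F=0 selects the 5 unit(s) with G ∈ {3, -1, -2, 0, 2}. Their L values: 12, 4, 2, 6, 10. Mean = 6.8.
Difference = 9 − 6.8 = 2.2.

2.2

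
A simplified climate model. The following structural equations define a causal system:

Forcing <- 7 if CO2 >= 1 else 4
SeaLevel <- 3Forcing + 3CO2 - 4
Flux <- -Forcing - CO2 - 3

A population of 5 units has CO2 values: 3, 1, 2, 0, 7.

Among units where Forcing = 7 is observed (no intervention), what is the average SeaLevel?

26.75

Observing Forcing=7 restricts to units where Forcing's equation naturally yields 7: CO2 ∈ {3, 1, 2, 7}. In that subpopulation SeaLevel = 26, 20, 23, 38, mean 26.75.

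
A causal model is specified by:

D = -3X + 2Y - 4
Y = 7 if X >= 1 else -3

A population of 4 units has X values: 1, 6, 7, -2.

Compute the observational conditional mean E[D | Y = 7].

E[D|Y=7] averages over only the 3 units with Y=7 (X = 1, 6, 7): D = 7, -8, -11, mean -4.

-4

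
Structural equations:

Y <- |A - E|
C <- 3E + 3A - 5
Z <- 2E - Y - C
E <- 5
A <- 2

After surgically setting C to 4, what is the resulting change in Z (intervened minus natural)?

Intervening sets C = 4 and removes its equation (C <- 3E + 3A - 5).
Y = |A - E|  [with A=2, E=5]  = 3
Z = 2E - Y - C  [with E=5, Y=3, C=4]  = 3
Without intervention: Y = |A - E|  [with A=2, E=5]  = 3; C = 3E + 3A - 5  [with E=5, A=2]  = 16; Z = 2E - Y - C  [with E=5, Y=3, C=16]  = -9.
Change = 3 − (-9) = 12.

12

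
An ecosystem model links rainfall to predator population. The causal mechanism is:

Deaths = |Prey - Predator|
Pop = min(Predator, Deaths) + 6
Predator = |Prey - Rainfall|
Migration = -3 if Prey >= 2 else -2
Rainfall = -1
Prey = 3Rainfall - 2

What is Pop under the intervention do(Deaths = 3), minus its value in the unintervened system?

-1

Under do(Deaths=3), the mechanism Deaths = |Prey - Predator| is discarded; Deaths is fixed at 3.
Prey = 3Rainfall - 2  [with Rainfall=-1]  = -5
Predator = |Prey - Rainfall|  [with Prey=-5, Rainfall=-1]  = 4
Pop = min(Predator, Deaths) + 6  [with Predator=4, Deaths=3]  = 9
Without intervention: Prey = 3Rainfall - 2  [with Rainfall=-1]  = -5; Predator = |Prey - Rainfall|  [with Prey=-5, Rainfall=-1]  = 4; Deaths = |Prey - Predator|  [with Prey=-5, Predator=4]  = 9; Pop = min(Predator, Deaths) + 6  [with Predator=4, Deaths=9]  = 10.
Change = 9 − 10 = -1.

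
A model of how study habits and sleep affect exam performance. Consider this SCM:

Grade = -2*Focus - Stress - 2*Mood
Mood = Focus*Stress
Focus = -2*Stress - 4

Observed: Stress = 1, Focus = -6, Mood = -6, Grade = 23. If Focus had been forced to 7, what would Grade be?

-29

Under do(Focus=7), the mechanism Focus = -2*Stress - 4 is discarded; Focus is fixed at 7.
Mood = Focus*Stress  [with Focus=7, Stress=1]  = 7
Grade = -2*Focus - Stress - 2*Mood  [with Focus=7, Stress=1, Mood=7]  = -29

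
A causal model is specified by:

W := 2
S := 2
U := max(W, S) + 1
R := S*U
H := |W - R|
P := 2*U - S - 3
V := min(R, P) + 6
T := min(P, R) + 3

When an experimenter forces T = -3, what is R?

The intervention breaks the incoming arrows to T: T := min(P, R) + 3 no longer applies, and T = -3.
Since R is not a descendant of the intervened variable, it is unaffected.
U = max(W, S) + 1  [with W=2, S=2]  = 3
R = S*U  [with S=2, U=3]  = 6

6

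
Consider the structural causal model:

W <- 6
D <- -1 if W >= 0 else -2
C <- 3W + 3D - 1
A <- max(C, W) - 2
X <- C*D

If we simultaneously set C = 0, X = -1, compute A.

The joint intervention fixes C = 0, X = -1, removing each variable's own equation.
A = max(C, W) - 2  [with C=0, W=6]  = 4

4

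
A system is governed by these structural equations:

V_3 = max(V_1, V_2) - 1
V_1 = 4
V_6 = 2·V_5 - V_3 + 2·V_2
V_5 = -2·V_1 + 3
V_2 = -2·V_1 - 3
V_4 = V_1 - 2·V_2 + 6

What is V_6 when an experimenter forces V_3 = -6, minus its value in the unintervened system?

The intervention breaks the incoming arrows to V_3: V_3 = max(V_1, V_2) - 1 no longer applies, and V_3 = -6.
V_2 = -2·V_1 - 3  [with V_1=4]  = -11
V_5 = -2·V_1 + 3  [with V_1=4]  = -5
V_6 = 2·V_5 - V_3 + 2·V_2  [with V_5=-5, V_3=-6, V_2=-11]  = -26
Without intervention: V_2 = -2·V_1 - 3  [with V_1=4]  = -11; V_3 = max(V_1, V_2) - 1  [with V_1=4, V_2=-11]  = 3; V_5 = -2·V_1 + 3  [with V_1=4]  = -5; V_6 = 2·V_5 - V_3 + 2·V_2  [with V_5=-5, V_3=3, V_2=-11]  = -35.
Change = -26 − (-35) = 9.

9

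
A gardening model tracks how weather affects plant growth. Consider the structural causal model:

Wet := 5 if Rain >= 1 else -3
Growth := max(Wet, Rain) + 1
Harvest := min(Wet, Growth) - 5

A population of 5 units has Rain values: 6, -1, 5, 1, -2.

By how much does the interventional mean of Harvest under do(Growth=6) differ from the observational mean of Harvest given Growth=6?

-3.2

do(Growth=6) breaks Growth's dependence on Rain. With Growth=6 fixed, Harvest across the units is 0, -8, 0, 0, -8, mean -3.2.
Observing Growth=6 restricts to units where Growth's equation naturally yields 6: Rain ∈ {5, 1}. In that subpopulation Harvest = 0, 0, mean 0.
Difference = -3.2 − 0 = -3.2.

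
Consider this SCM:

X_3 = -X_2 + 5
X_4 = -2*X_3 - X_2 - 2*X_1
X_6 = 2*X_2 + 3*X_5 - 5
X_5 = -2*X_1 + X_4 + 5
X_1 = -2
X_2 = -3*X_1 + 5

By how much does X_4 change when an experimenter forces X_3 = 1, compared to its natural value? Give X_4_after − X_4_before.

The intervention breaks the incoming arrows to X_3: X_3 = -X_2 + 5 no longer applies, and X_3 = 1.
X_2 = -3*X_1 + 5  [with X_1=-2]  = 11
X_4 = -2*X_3 - X_2 - 2*X_1  [with X_3=1, X_2=11, X_1=-2]  = -9
Without intervention: X_2 = -3*X_1 + 5  [with X_1=-2]  = 11; X_3 = -X_2 + 5  [with X_2=11]  = -6; X_4 = -2*X_3 - X_2 - 2*X_1  [with X_3=-6, X_2=11, X_1=-2]  = 5.
Change = -9 − 5 = -14.

-14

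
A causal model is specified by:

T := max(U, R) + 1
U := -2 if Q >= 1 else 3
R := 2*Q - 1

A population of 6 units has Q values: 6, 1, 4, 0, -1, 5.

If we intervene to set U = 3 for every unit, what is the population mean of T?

Under do(U=3), U's equation is replaced by U=3 for every unit. Per-unit T: 12, 4, 8, 4, 4, 10. Mean = 7.

7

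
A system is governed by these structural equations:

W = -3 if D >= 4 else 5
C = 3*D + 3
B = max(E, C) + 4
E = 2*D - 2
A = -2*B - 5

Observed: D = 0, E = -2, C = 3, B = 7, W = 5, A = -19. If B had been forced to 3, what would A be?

-11

Under do(B=3), the mechanism B = max(E, C) + 4 is discarded; B is fixed at 3.
A = -2*B - 5  [with B=3]  = -11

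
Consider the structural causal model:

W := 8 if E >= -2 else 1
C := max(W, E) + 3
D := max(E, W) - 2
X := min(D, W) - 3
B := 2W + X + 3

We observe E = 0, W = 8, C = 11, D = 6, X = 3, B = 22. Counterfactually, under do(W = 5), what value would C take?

The intervention breaks the incoming arrows to W: W := 8 if E >= -2 else 1 no longer applies, and W = 5.
C = max(W, E) + 3  [with W=5, E=0]  = 8

8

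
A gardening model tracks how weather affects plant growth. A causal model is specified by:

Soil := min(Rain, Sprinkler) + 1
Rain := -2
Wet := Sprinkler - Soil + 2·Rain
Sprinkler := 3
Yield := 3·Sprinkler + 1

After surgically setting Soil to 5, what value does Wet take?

-6

The intervention breaks the incoming arrows to Soil: Soil := min(Rain, Sprinkler) + 1 no longer applies, and Soil = 5.
Wet = Sprinkler - Soil + 2·Rain  [with Sprinkler=3, Soil=5, Rain=-2]  = -6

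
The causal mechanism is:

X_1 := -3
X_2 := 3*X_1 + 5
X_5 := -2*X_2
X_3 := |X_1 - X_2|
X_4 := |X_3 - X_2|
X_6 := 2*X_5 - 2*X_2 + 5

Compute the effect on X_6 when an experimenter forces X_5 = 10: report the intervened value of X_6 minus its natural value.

The intervention breaks the incoming arrows to X_5: X_5 := -2*X_2 no longer applies, and X_5 = 10.
X_2 = 3*X_1 + 5  [with X_1=-3]  = -4
X_6 = 2*X_5 - 2*X_2 + 5  [with X_5=10, X_2=-4]  = 33
Without intervention: X_2 = 3*X_1 + 5  [with X_1=-3]  = -4; X_5 = -2*X_2  [with X_2=-4]  = 8; X_6 = 2*X_5 - 2*X_2 + 5  [with X_5=8, X_2=-4]  = 29.
Change = 33 − 29 = 4.

4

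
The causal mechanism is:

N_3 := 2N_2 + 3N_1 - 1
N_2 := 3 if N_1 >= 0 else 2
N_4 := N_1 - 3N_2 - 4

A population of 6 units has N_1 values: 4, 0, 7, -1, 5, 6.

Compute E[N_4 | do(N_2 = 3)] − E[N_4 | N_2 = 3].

The intervention sets N_2=3 in all 6 units regardless of N_1. Recomputing N_4 per unit gives -9, -13, -6, -14, -8, -7; average -9.5.
Observing N_2=3 restricts to units where N_2's equation naturally yields 3: N_1 ∈ {4, 0, 7, 5, 6}. In that subpopulation N_4 = -9, -13, -6, -8, -7, mean -8.6.
Difference = -9.5 − (-8.6) = -0.9.

-0.9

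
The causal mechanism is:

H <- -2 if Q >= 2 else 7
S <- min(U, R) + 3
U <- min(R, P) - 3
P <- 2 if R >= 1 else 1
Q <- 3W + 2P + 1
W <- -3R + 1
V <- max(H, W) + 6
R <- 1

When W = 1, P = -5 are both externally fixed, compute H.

Under do(W = 1, P = -5), each intervened variable's structural equation is replaced by its fixed value.
Q = 3W + 2P + 1  [with W=1, P=-5]  = -6
H = -2 if Q >= 2 else 7  [with Q=-6]  = 7

7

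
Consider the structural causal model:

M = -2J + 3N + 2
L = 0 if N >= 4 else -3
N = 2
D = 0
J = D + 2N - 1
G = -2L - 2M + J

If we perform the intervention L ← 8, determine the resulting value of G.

-17

Under do(L=8), the mechanism L = 0 if N >= 4 else -3 is discarded; L is fixed at 8.
J = D + 2N - 1  [with D=0, N=2]  = 3
M = -2J + 3N + 2  [with J=3, N=2]  = 2
G = -2L - 2M + J  [with L=8, M=2, J=3]  = -17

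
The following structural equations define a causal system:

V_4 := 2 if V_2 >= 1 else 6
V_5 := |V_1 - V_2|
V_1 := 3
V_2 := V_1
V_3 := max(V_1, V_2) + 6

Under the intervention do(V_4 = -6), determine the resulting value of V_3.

9

Under do(V_4=-6), the mechanism V_4 := 2 if V_2 >= 1 else 6 is discarded; V_4 is fixed at -6.
Since V_3 is not a descendant of the intervened variable, it is unaffected.
V_2 = V_1  [with V_1=3]  = 3
V_3 = max(V_1, V_2) + 6  [with V_1=3, V_2=3]  = 9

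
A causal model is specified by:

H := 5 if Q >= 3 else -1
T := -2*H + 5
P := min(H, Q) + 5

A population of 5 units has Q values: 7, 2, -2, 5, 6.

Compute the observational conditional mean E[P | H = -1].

3.5

Conditioning on H=-1 selects the 2 unit(s) with Q ∈ {2, -2}. Their P values: 4, 3. Mean = 3.5.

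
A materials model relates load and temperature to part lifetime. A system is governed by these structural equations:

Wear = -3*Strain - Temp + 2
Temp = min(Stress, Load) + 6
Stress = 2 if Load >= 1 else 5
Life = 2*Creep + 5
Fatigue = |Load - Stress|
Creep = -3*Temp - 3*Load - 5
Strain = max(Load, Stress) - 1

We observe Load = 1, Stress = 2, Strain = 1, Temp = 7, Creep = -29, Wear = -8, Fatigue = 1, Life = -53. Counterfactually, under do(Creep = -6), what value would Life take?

do(Creep=-6) replaces the equation Creep = -3*Temp - 3*Load - 5 with the constant Creep = -6.
Life = 2*Creep + 5  [with Creep=-6]  = -7

-7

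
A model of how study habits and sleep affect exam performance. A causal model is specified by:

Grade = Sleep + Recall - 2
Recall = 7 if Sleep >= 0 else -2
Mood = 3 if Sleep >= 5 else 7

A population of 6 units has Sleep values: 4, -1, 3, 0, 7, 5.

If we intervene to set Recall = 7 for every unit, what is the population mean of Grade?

8

Under do(Recall=7), Recall's equation is replaced by Recall=7 for every unit. Per-unit Grade: 9, 4, 8, 5, 12, 10. Mean = 8.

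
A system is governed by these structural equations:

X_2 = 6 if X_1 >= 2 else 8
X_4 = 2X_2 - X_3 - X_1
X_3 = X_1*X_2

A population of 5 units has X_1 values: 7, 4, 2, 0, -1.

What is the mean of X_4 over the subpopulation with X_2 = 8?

E[X_4|X_2=8] averages over only the 2 units with X_2=8 (X_1 = 0, -1): X_4 = 16, 25, mean 20.5.

20.5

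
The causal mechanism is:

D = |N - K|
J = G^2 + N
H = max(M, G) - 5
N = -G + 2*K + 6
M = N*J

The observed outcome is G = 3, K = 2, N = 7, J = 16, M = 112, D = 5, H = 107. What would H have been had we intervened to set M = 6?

Under do(M=6), the mechanism M = N*J is discarded; M is fixed at 6.
H = max(M, G) - 5  [with M=6, G=3]  = 1

1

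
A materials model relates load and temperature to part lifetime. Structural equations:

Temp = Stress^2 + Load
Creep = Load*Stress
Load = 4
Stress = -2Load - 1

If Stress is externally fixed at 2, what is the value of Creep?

Under do(Stress=2), the mechanism Stress = -2Load - 1 is discarded; Stress is fixed at 2.
Creep = Load*Stress  [with Load=4, Stress=2]  = 8

8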